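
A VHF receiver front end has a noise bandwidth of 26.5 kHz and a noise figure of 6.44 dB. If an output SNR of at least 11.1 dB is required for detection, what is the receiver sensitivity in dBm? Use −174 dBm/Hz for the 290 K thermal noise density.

−112.2 dBm

Sensitivity = −174 + 10 log₁₀(B) + NF + SNR_min
= −174 + 44.23 + 6.44 + 11.1
= −112.23 dBm → −112.2 dBm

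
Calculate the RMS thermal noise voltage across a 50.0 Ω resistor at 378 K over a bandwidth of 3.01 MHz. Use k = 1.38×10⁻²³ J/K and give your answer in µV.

1.77 µV

V_n = √(4kTRB)
4kTRB = 4 × 1.38×10⁻²³ × 378 × 5.00×10¹ × 3.01×10⁶ = 3.14×10⁻¹² V²
V_n = √(3.14×10⁻¹²) = 1.77×10⁻⁶ V = 1.77 µV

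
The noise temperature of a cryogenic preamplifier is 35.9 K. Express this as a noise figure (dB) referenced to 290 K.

F = 1 + T_e/T₀ = 1 + 35.9/290 = 1.12379
NF = 10 log₁₀(1.12379) = 0.507 dB

0.507 dB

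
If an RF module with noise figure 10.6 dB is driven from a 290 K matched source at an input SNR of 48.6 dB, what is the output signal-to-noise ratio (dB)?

38.0 dB

By definition F = SNR_in/SNR_out, so in dB: SNR_out = SNR_in − NF
SNR_out = 48.6 − 10.6 = 38.0 dB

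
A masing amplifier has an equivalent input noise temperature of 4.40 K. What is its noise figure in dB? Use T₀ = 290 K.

F = 1 + T_e/T₀ = 1 + 4.40/290 = 1.01517
NF = 10 log₁₀(1.01517) = 0.065 dB

0.065 dB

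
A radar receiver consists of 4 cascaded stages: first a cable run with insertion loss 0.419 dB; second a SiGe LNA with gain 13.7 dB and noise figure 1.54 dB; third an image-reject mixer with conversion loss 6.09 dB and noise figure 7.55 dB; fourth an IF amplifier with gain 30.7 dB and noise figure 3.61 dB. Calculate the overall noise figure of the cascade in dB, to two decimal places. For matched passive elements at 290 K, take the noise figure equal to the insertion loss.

Convert to linear (a loss of L dB is a gain of −L dB): F_i = 10^(NF_i/10), G_i = 10^(G_i,dB/10)
  Stage 1: F_1 = 10^(0.419/10) = 1.101, G_1 = 10^(−0.419/10) = 0.9080
  Stage 2: F_2 = 10^(1.54/10) = 1.426, G_2 = 10^(13.7/10) = 23.44
  Stage 3: F_3 = 10^(7.55/10) = 5.689, G_3 = 10^(−6.09/10) = 0.2460
  Stage 4: F_4 = 10^(3.61/10) = 2.296, G_4 = 10^(30.7/10) = 1175
Friis cascade:
  F = 1.101 + (1.426 − 1)/0.9080 + (5.689 − 1)/21.29 + (2.296 − 1)/5.237 = 2.038
NF = 10 log₁₀(2.038) = 3.09 dB

3.09 dB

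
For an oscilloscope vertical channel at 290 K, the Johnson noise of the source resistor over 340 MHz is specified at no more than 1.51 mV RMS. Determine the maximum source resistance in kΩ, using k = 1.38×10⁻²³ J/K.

419 kΩ

Johnson–Nyquist: V_n = √(4kTRB) ⇒ R = V_n² / (4kTB)
4kTB = 4 × 1.38×10⁻²³ × 290 × 3.40×10⁸ = 5.44×10⁻¹²
R = (1.51×10⁻³)² / 5.44×10⁻¹² = 4.19×10⁵ Ω = 419 kΩ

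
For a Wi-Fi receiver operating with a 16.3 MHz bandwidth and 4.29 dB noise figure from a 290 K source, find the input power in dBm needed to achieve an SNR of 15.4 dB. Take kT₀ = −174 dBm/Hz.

Sensitivity = −174 + 10 log₁₀(B) + NF + SNR_min
= −174 + 72.12 + 4.29 + 15.4
= −82.19 dBm → −82.2 dBm

−82.2 dBm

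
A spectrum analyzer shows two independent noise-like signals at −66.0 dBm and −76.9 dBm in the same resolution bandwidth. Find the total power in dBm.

Convert to linear, add, convert back:
P₁ = 2.51×10⁻¹⁰ W, P₂ = 2.04×10⁻¹¹ W
P_tot = 2.72×10⁻¹⁰ W → 10 log₁₀(P_tot / 10⁻³) = −65.7 dBm

−65.7 dBm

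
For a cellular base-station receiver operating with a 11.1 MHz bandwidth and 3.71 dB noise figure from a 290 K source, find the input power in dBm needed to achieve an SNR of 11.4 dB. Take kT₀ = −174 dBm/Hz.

Sensitivity = −174 + 10 log₁₀(B) + NF + SNR_min
= −174 + 70.45 + 3.71 + 11.4
= −88.44 dBm → −88.4 dBm

−88.4 dBm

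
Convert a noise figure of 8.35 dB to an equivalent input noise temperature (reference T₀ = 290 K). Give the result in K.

1693 K

F = 10^(8.35/10) = 6.83912
T_e = (F − 1)·T₀ = (6.83912 − 1) × 290 = 1693 K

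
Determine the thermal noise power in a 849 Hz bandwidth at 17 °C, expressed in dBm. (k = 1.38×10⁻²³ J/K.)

−144.7 dBm

T = 17 °C + 273.15 = 290.15 K
P_n = kTB = 1.38×10⁻²³ × 290.15 × 8.49×10² = 3.40×10⁻¹⁸ W
In dBm: 10 log₁₀(3.40×10⁻¹⁸ / 10⁻³) = −144.7 dBm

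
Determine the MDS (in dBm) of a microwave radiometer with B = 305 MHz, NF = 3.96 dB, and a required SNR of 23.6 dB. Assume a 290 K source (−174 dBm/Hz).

Sensitivity = −174 + 10 log₁₀(B) + NF + SNR_min
= −174 + 84.84 + 3.96 + 23.6
= −61.60 dBm → −61.6 dBm

−61.6 dBm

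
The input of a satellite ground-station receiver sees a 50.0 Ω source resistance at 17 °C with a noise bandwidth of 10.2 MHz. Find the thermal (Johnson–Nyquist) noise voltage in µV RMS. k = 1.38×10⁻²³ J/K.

T = 17 °C + 273.15 = 290.15 K
V_n = √(4kTRB)
4kTRB = 4 × 1.38×10⁻²³ × 290.15 × 5.00×10¹ × 1.02×10⁷ = 8.17×10⁻¹² V²
V_n = √(8.17×10⁻¹²) = 2.86×10⁻⁶ V = 2.86 µV

2.86 µV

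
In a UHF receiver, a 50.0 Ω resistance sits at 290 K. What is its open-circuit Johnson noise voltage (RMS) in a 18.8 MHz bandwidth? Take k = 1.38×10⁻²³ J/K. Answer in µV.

3.88 µV

V_n = √(4kTRB)
4kTRB = 4 × 1.38×10⁻²³ × 290 × 5.00×10¹ × 1.88×10⁷ = 1.50×10⁻¹¹ V²
V_n = √(1.50×10⁻¹¹) = 3.88×10⁻⁶ V = 3.88 µV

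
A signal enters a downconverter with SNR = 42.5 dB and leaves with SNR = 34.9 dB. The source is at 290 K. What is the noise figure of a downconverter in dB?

7.6 dB

NF (dB) = SNR_in(dB) − SNR_out(dB) when the source is at T₀
NF = 42.5 − 34.9 = 7.6 dB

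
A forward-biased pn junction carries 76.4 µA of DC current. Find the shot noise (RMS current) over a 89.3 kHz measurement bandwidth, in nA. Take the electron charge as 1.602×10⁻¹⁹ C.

1.48 nA

I_n = √(2qI·B)
2qI·B = 2 × 1.602×10⁻¹⁹ × 7.64×10⁻⁵ × 8.93×10⁴ = 2.19×10⁻¹⁸ A²
I_n = √(2.19×10⁻¹⁸) = 1.48×10⁻⁹ A = 1.48 nA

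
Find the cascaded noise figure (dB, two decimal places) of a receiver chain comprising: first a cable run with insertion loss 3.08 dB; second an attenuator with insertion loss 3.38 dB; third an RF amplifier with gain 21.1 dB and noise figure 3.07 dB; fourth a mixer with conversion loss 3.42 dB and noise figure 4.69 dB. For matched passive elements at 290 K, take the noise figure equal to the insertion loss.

Convert to linear (a loss of L dB is a gain of −L dB): F_i = 10^(NF_i/10), G_i = 10^(G_i,dB/10)
  Stage 1: F_1 = 10^(3.08/10) = 2.032, G_1 = 10^(−3.08/10) = 0.4920
  Stage 2: F_2 = 10^(3.38/10) = 2.178, G_2 = 10^(−3.38/10) = 0.4592
  Stage 3: F_3 = 10^(3.07/10) = 2.028, G_3 = 10^(21.1/10) = 128.8
  Stage 4: F_4 = 10^(4.69/10) = 2.944, G_4 = 10^(−3.42/10) = 0.4550
Friis cascade:
  F = 2.032 + (2.178 − 1)/0.4920 + (2.028 − 1)/0.2259 + (2.944 − 1)/29.11 = 9.041
NF = 10 log₁₀(9.041) = 9.56 dB

9.56 dB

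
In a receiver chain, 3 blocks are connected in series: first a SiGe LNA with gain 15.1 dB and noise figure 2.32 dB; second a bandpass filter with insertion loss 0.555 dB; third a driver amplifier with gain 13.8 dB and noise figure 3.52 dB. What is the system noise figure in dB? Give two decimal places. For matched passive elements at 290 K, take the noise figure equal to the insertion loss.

2.44 dB

Convert to linear (a loss of L dB is a gain of −L dB): F_i = 10^(NF_i/10), G_i = 10^(G_i,dB/10)
  Stage 1: F_1 = 10^(2.32/10) = 1.706, G_1 = 10^(15.1/10) = 32.36
  Stage 2: F_2 = 10^(0.555/10) = 1.136, G_2 = 10^(−0.555/10) = 0.8800
  Stage 3: F_3 = 10^(3.52/10) = 2.249, G_3 = 10^(13.8/10) = 23.99
Friis cascade:
  F = 1.706 + (1.136 − 1)/32.36 + (2.249 − 1)/28.48 = 1.754
NF = 10 log₁₀(1.754) = 2.44 dB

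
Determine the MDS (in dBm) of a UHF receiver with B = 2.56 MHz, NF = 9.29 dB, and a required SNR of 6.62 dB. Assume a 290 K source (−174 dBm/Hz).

−94.0 dBm

Sensitivity = −174 + 10 log₁₀(B) + NF + SNR_min
= −174 + 64.08 + 9.29 + 6.62
= −94.01 dBm → −94.0 dBm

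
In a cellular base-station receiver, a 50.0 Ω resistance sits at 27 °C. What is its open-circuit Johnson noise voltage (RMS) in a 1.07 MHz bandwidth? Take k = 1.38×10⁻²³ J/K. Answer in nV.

941 nV

T = 27 °C + 273.15 = 300.15 K
V_n = √(4kTRB)
4kTRB = 4 × 1.38×10⁻²³ × 300.15 × 5.00×10¹ × 1.07×10⁶ = 8.86×10⁻¹³ V²
V_n = √(8.86×10⁻¹³) = 9.41×10⁻⁷ V = 941 nV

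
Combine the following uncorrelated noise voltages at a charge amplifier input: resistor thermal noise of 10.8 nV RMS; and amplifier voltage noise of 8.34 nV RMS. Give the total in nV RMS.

Uncorrelated sources add in power (mean-square): V_tot = √(ΣV_i²)
V_tot = √[(1.08×10⁻⁸)² + (8.34×10⁻⁹)²] = 1.36×10⁻⁸ V = 13.6 nV

13.6 nV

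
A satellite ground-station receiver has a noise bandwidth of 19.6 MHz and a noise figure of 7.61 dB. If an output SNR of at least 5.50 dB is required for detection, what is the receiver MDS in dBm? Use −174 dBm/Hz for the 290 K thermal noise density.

Sensitivity = −174 + 10 log₁₀(B) + NF + SNR_min
= −174 + 72.92 + 7.61 + 5.50
= −87.97 dBm → −88.0 dBm

−88.0 dBm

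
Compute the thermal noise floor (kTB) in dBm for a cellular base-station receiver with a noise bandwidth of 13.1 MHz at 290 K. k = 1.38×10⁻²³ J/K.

P_n = kTB = 1.38×10⁻²³ × 290 × 1.31×10⁷ = 5.24×10⁻¹⁴ W
In dBm: 10 log₁₀(5.24×10⁻¹⁴ / 10⁻³) = −102.8 dBm

−102.8 dBm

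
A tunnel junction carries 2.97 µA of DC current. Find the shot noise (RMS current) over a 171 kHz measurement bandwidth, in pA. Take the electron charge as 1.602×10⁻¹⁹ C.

403 pA

I_n = √(2qI·B)
2qI·B = 2 × 1.602×10⁻¹⁹ × 2.97×10⁻⁶ × 1.71×10⁵ = 1.63×10⁻¹⁹ A²
I_n = √(1.63×10⁻¹⁹) = 4.03×10⁻¹⁰ A = 403 pA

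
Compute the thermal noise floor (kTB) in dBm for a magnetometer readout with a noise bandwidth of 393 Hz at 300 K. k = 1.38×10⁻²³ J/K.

−147.9 dBm

P_n = kTB = 1.38×10⁻²³ × 300 × 3.93×10² = 1.63×10⁻¹⁸ W
In dBm: 10 log₁₀(1.63×10⁻¹⁸ / 10⁻³) = −147.9 dBm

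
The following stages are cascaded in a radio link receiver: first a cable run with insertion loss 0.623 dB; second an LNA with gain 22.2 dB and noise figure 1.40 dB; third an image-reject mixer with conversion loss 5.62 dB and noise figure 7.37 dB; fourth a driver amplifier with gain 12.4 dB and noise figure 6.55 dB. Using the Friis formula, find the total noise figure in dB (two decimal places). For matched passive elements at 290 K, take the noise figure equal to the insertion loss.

2.34 dB

Convert to linear (a loss of L dB is a gain of −L dB): F_i = 10^(NF_i/10), G_i = 10^(G_i,dB/10)
  Stage 1: F_1 = 10^(0.623/10) = 1.154, G_1 = 10^(−0.623/10) = 0.8664
  Stage 2: F_2 = 10^(1.40/10) = 1.380, G_2 = 10^(22.2/10) = 166.0
  Stage 3: F_3 = 10^(7.37/10) = 5.458, G_3 = 10^(−5.62/10) = 0.2742
  Stage 4: F_4 = 10^(6.55/10) = 4.519, G_4 = 10^(12.4/10) = 17.38
Friis cascade:
  F = 1.154 + (1.380 − 1)/0.8664 + (5.458 − 1)/143.8 + (4.519 − 1)/39.42 = 1.714
NF = 10 log₁₀(1.714) = 2.34 dB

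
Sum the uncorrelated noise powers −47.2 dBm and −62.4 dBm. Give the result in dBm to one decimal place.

Convert to linear, add, convert back:
P₁ = 1.91×10⁻⁸ W, P₂ = 5.75×10⁻¹⁰ W
P_tot = 1.96×10⁻⁸ W → 10 log₁₀(P_tot / 10⁻³) = −47.1 dBm

−47.1 dBm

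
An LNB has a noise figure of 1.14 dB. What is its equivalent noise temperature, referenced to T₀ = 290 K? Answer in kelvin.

87.0 K

F = 10^(1.14/10) = 1.30017
T_e = (F − 1)·T₀ = (1.30017 − 1) × 290 = 87.0 K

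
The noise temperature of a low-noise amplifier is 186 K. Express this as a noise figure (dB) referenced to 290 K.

2.15 dB

F = 1 + T_e/T₀ = 1 + 186/290 = 1.64138
NF = 10 log₁₀(1.64138) = 2.15 dB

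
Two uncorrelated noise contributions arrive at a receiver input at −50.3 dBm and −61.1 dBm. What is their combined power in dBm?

−50.0 dBm

Convert to linear, add, convert back:
P₁ = 9.33×10⁻⁹ W, P₂ = 7.76×10⁻¹⁰ W
P_tot = 1.01×10⁻⁸ W → 10 log₁₀(P_tot / 10⁻³) = −50.0 dBm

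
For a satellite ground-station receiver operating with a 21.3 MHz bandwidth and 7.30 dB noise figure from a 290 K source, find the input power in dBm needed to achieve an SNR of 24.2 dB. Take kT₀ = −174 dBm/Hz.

Sensitivity = −174 + 10 log₁₀(B) + NF + SNR_min
= −174 + 73.28 + 7.30 + 24.2
= −69.22 dBm → −69.2 dBm

−69.2 dBm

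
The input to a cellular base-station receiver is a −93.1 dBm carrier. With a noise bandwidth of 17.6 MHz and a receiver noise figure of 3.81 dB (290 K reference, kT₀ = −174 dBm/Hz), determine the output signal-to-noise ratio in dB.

4.6 dB

Noise floor: N = −174 + 10 log₁₀(B) + NF
10 log₁₀(1.76×10⁷) = 72.46 dB
N = −174 + 72.46 + 3.81 = −97.73 dBm
SNR = P_sig − N = −93.1 − (−97.73) = 4.63 dB → 4.6 dB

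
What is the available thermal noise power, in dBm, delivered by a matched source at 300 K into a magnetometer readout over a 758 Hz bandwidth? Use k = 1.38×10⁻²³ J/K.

P_n = kTB = 1.38×10⁻²³ × 300 × 7.58×10² = 3.14×10⁻¹⁸ W
In dBm: 10 log₁₀(3.14×10⁻¹⁸ / 10⁻³) = −145.0 dBm

−145.0 dBm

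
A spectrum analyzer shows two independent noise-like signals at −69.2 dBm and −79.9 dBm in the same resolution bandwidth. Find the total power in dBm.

Convert to linear, add, convert back:
P₁ = 1.20×10⁻¹⁰ W, P₂ = 1.02×10⁻¹¹ W
P_tot = 1.30×10⁻¹⁰ W → 10 log₁₀(P_tot / 10⁻³) = −68.8 dBm

−68.8 dBm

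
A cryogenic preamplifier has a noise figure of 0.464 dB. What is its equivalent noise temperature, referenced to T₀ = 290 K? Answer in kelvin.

F = 10^(0.464/10) = 1.11276
T_e = (F − 1)·T₀ = (1.11276 − 1) × 290 = 32.7 K

32.7 K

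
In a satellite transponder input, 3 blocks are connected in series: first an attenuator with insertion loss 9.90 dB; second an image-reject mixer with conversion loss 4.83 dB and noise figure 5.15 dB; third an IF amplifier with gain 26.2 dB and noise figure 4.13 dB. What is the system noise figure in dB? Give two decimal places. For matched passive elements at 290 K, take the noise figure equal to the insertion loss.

18.99 dB

Convert to linear (a loss of L dB is a gain of −L dB): F_i = 10^(NF_i/10), G_i = 10^(G_i,dB/10)
  Stage 1: F_1 = 10^(9.90/10) = 9.772, G_1 = 10^(−9.90/10) = 0.1023
  Stage 2: F_2 = 10^(5.15/10) = 3.273, G_2 = 10^(−4.83/10) = 0.3289
  Stage 3: F_3 = 10^(4.13/10) = 2.588, G_3 = 10^(26.2/10) = 416.9
Friis cascade:
  F = 9.772 + (3.273 − 1)/0.1023 + (2.588 − 1)/0.03365 = 79.19
NF = 10 log₁₀(79.19) = 18.99 dB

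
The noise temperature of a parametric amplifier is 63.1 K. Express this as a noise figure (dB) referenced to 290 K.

0.855 dB

F = 1 + T_e/T₀ = 1 + 63.1/290 = 1.21759
NF = 10 log₁₀(1.21759) = 0.855 dB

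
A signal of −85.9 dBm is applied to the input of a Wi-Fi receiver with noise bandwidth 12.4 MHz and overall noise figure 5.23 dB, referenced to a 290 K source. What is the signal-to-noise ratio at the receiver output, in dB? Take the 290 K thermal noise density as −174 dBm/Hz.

Noise floor: N = −174 + 10 log₁₀(B) + NF
10 log₁₀(1.24×10⁷) = 70.93 dB
N = −174 + 70.93 + 5.23 = −97.84 dBm
SNR = P_sig − N = −85.9 − (−97.84) = 11.94 dB → 11.9 dB

11.9 dB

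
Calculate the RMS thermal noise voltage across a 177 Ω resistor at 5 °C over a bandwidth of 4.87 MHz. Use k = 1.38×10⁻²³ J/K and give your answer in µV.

T = 5 °C + 273.15 = 278.15 K
V_n = √(4kTRB)
4kTRB = 4 × 1.38×10⁻²³ × 278.15 × 1.77×10² × 4.87×10⁶ = 1.32×10⁻¹¹ V²
V_n = √(1.32×10⁻¹¹) = 3.64×10⁻⁶ V = 3.64 µV

3.64 µV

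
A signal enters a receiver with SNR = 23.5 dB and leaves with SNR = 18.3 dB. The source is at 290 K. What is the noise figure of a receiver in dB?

5.2 dB

NF (dB) = SNR_in(dB) − SNR_out(dB) when the source is at T₀
NF = 23.5 − 18.3 = 5.2 dB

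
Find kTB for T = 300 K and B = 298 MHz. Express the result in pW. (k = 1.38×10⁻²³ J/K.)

P_n = kTB = 1.38×10⁻²³ × 300 × 2.98×10⁸ = 1.23×10⁻¹² W = 1.23 pW

1.23 pW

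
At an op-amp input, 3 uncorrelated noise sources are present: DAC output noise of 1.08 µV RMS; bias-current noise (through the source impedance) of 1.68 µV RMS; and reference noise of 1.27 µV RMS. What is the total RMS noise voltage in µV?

Uncorrelated sources add in power (mean-square): V_tot = √(ΣV_i²)
V_tot = √[(1.08×10⁻⁶)² + (1.68×10⁻⁶)² + (1.27×10⁻⁶)²] = 2.37×10⁻⁶ V = 2.37 µV

2.37 µV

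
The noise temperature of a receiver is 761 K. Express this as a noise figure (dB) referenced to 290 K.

5.59 dB

F = 1 + T_e/T₀ = 1 + 761/290 = 3.62414
NF = 10 log₁₀(3.62414) = 5.59 dB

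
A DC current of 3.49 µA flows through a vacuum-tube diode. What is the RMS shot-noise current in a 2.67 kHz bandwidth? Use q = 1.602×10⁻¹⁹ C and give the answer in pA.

I_n = √(2qI·B)
2qI·B = 2 × 1.602×10⁻¹⁹ × 3.49×10⁻⁶ × 2.67×10³ = 2.99×10⁻²¹ A²
I_n = √(2.99×10⁻²¹) = 5.46×10⁻¹¹ A = 54.6 pA

54.6 pA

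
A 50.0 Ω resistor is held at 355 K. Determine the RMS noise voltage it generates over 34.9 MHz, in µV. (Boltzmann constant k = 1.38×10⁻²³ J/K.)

5.85 µV

V_n = √(4kTRB)
4kTRB = 4 × 1.38×10⁻²³ × 355 × 5.00×10¹ × 3.49×10⁷ = 3.42×10⁻¹¹ V²
V_n = √(3.42×10⁻¹¹) = 5.85×10⁻⁶ V = 5.85 µV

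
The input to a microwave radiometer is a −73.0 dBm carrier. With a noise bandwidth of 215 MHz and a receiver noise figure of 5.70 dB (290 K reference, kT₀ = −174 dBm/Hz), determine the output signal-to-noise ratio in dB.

12.0 dB

Noise floor: N = −174 + 10 log₁₀(B) + NF
10 log₁₀(2.15×10⁸) = 83.32 dB
N = −174 + 83.32 + 5.70 = −84.98 dBm
SNR = P_sig − N = −73.0 − (−84.98) = 11.98 dB → 12.0 dB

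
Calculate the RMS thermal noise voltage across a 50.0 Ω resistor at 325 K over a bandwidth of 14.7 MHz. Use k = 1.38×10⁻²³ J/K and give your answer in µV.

3.63 µV

V_n = √(4kTRB)
4kTRB = 4 × 1.38×10⁻²³ × 325 × 5.00×10¹ × 1.47×10⁷ = 1.32×10⁻¹¹ V²
V_n = √(1.32×10⁻¹¹) = 3.63×10⁻⁶ V = 3.63 µV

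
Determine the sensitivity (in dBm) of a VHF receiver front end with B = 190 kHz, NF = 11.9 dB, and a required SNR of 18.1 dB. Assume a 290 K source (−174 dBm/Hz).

−91.2 dBm

Sensitivity = −174 + 10 log₁₀(B) + NF + SNR_min
= −174 + 52.79 + 11.9 + 18.1
= −91.21 dBm → −91.2 dBm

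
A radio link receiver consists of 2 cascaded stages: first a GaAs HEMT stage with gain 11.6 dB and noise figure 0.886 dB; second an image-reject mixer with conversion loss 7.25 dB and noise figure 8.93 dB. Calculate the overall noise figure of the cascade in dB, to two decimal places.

Convert to linear (a loss of L dB is a gain of −L dB): F_i = 10^(NF_i/10), G_i = 10^(G_i,dB/10)
  Stage 1: F_1 = 10^(0.886/10) = 1.226, G_1 = 10^(11.6/10) = 14.45
  Stage 2: F_2 = 10^(8.93/10) = 7.816, G_2 = 10^(−7.25/10) = 0.1884
Friis cascade:
  F = 1.226 + (7.816 − 1)/14.45 = 1.698
NF = 10 log₁₀(1.698) = 2.30 dB

2.30 dB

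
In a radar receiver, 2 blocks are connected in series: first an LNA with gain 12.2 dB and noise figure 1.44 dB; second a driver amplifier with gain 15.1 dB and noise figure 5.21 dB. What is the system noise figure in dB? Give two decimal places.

1.86 dB

Convert to linear (a loss of L dB is a gain of −L dB): F_i = 10^(NF_i/10), G_i = 10^(G_i,dB/10)
  Stage 1: F_1 = 10^(1.44/10) = 1.393, G_1 = 10^(12.2/10) = 16.60
  Stage 2: F_2 = 10^(5.21/10) = 3.319, G_2 = 10^(15.1/10) = 32.36
Friis cascade:
  F = 1.393 + (3.319 − 1)/16.60 = 1.533
NF = 10 log₁₀(1.533) = 1.86 dB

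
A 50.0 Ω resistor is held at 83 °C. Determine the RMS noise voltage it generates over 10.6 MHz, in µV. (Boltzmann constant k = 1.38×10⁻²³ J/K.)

T = 83 °C + 273.15 = 356.15 K
V_n = √(4kTRB)
4kTRB = 4 × 1.38×10⁻²³ × 356.15 × 5.00×10¹ × 1.06×10⁷ = 1.04×10⁻¹¹ V²
V_n = √(1.04×10⁻¹¹) = 3.23×10⁻⁶ V = 3.23 µV

3.23 µV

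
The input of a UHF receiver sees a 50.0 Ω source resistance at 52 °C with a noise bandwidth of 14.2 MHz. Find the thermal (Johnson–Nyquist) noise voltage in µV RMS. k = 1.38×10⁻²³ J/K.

3.57 µV

T = 52 °C + 273.15 = 325.15 K
V_n = √(4kTRB)
4kTRB = 4 × 1.38×10⁻²³ × 325.15 × 5.00×10¹ × 1.42×10⁷ = 1.27×10⁻¹¹ V²
V_n = √(1.27×10⁻¹¹) = 3.57×10⁻⁶ V = 3.57 µV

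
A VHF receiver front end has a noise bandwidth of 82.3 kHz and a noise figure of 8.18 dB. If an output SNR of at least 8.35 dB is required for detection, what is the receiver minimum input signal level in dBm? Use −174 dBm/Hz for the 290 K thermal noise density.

−108.3 dBm

Sensitivity = −174 + 10 log₁₀(B) + NF + SNR_min
= −174 + 49.15 + 8.18 + 8.35
= −108.32 dBm → −108.3 dBm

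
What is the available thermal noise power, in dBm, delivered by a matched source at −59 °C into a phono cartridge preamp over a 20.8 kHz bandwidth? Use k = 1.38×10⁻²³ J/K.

−132.1 dBm

T = −59 °C + 273.15 = 214.15 K
P_n = kTB = 1.38×10⁻²³ × 214.15 × 2.08×10⁴ = 6.15×10⁻¹⁷ W
In dBm: 10 log₁₀(6.15×10⁻¹⁷ / 10⁻³) = −132.1 dBm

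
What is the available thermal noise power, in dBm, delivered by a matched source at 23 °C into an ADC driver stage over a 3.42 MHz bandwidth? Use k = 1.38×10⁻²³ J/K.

T = 23 °C + 273.15 = 296.15 K
P_n = kTB = 1.38×10⁻²³ × 296.15 × 3.42×10⁶ = 1.40×10⁻¹⁴ W
In dBm: 10 log₁₀(1.40×10⁻¹⁴ / 10⁻³) = −108.5 dBm

−108.5 dBm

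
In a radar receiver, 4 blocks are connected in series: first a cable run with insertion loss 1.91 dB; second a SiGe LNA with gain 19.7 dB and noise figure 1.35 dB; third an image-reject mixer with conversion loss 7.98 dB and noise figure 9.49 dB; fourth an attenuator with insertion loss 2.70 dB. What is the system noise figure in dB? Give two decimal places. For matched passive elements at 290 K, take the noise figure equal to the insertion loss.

Convert to linear (a loss of L dB is a gain of −L dB): F_i = 10^(NF_i/10), G_i = 10^(G_i,dB/10)
  Stage 1: F_1 = 10^(1.91/10) = 1.552, G_1 = 10^(−1.91/10) = 0.6442
  Stage 2: F_2 = 10^(1.35/10) = 1.365, G_2 = 10^(19.7/10) = 93.33
  Stage 3: F_3 = 10^(9.49/10) = 8.892, G_3 = 10^(−7.98/10) = 0.1592
  Stage 4: F_4 = 10^(2.70/10) = 1.862, G_4 = 10^(−2.70/10) = 0.5370
Friis cascade:
  F = 1.552 + (1.365 − 1)/0.6442 + (8.892 − 1)/60.12 + (1.862 − 1)/9.572 = 2.340
NF = 10 log₁₀(2.340) = 3.69 dB

3.69 dB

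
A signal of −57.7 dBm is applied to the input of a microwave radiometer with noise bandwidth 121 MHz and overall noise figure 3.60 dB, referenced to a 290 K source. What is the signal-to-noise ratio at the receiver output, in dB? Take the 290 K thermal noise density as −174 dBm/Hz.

31.9 dB

Noise floor: N = −174 + 10 log₁₀(B) + NF
10 log₁₀(1.21×10⁸) = 80.83 dB
N = −174 + 80.83 + 3.60 = −89.57 dBm
SNR = P_sig − N = −57.7 − (−89.57) = 31.87 dB → 31.9 dB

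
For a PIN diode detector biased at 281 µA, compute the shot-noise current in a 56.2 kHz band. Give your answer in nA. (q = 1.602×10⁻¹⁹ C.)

I_n = √(2qI·B)
2qI·B = 2 × 1.602×10⁻¹⁹ × 2.81×10⁻⁴ × 5.62×10⁴ = 5.06×10⁻¹⁸ A²
I_n = √(5.06×10⁻¹⁸) = 2.25×10⁻⁹ A = 2.25 nA

2.25 nA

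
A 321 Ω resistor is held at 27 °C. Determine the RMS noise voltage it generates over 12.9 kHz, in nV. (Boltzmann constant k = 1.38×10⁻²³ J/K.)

T = 27 °C + 273.15 = 300.15 K
V_n = √(4kTRB)
4kTRB = 4 × 1.38×10⁻²³ × 300.15 × 3.21×10² × 1.29×10⁴ = 6.86×10⁻¹⁴ V²
V_n = √(6.86×10⁻¹⁴) = 2.62×10⁻⁷ V = 262 nV

262 nV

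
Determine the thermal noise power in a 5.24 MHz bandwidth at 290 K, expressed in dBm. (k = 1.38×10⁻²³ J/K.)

P_n = kTB = 1.38×10⁻²³ × 290 × 5.24×10⁶ = 2.10×10⁻¹⁴ W
In dBm: 10 log₁₀(2.10×10⁻¹⁴ / 10⁻³) = −106.8 dBm

−106.8 dBm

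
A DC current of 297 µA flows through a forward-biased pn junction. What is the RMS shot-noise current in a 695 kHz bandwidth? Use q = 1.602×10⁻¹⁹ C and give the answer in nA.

8.13 nA

I_n = √(2qI·B)
2qI·B = 2 × 1.602×10⁻¹⁹ × 2.97×10⁻⁴ × 6.95×10⁵ = 6.61×10⁻¹⁷ A²
I_n = √(6.61×10⁻¹⁷) = 8.13×10⁻⁹ A = 8.13 nA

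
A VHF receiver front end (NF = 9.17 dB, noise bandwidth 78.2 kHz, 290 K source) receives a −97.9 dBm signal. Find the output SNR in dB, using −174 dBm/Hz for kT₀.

18.0 dB

Noise floor: N = −174 + 10 log₁₀(B) + NF
10 log₁₀(7.82×10⁴) = 48.93 dB
N = −174 + 48.93 + 9.17 = −115.90 dBm
SNR = P_sig − N = −97.9 − (−115.90) = 18.00 dB → 18.0 dB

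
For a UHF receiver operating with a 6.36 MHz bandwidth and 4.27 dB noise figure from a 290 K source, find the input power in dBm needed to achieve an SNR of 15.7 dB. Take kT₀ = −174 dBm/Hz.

−86.0 dBm

Sensitivity = −174 + 10 log₁₀(B) + NF + SNR_min
= −174 + 68.03 + 4.27 + 15.7
= −86.00 dBm → −86.0 dBm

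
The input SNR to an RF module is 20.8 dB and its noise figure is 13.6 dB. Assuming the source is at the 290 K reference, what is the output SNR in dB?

7.2 dB

By definition F = SNR_in/SNR_out, so in dB: SNR_out = SNR_in − NF
SNR_out = 20.8 − 13.6 = 7.2 dB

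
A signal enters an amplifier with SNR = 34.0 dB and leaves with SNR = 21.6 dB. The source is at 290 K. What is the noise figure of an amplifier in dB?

NF (dB) = SNR_in(dB) − SNR_out(dB) when the source is at T₀
NF = 34.0 − 21.6 = 12.4 dB

12.4 dB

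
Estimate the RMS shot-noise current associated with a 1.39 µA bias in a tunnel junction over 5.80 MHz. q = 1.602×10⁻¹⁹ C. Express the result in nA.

1.61 nA

I_n = √(2qI·B)
2qI·B = 2 × 1.602×10⁻¹⁹ × 1.39×10⁻⁶ × 5.80×10⁶ = 2.58×10⁻¹⁸ A²
I_n = √(2.58×10⁻¹⁸) = 1.61×10⁻⁹ A = 1.61 nA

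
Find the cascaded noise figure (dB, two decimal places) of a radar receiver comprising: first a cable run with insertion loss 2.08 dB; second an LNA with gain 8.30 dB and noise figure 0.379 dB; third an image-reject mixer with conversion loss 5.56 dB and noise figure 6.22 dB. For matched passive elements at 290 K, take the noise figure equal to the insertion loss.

4.02 dB

Convert to linear (a loss of L dB is a gain of −L dB): F_i = 10^(NF_i/10), G_i = 10^(G_i,dB/10)
  Stage 1: F_1 = 10^(2.08/10) = 1.614, G_1 = 10^(−2.08/10) = 0.6194
  Stage 2: F_2 = 10^(0.379/10) = 1.091, G_2 = 10^(8.30/10) = 6.761
  Stage 3: F_3 = 10^(6.22/10) = 4.188, G_3 = 10^(−5.56/10) = 0.2780
Friis cascade:
  F = 1.614 + (1.091 − 1)/0.6194 + (4.188 − 1)/4.188 = 2.523
NF = 10 log₁₀(2.523) = 4.02 dB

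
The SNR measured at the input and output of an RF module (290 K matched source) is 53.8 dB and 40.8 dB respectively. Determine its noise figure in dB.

NF (dB) = SNR_in(dB) − SNR_out(dB) when the source is at T₀
NF = 53.8 − 40.8 = 13.0 dB

13.0 dB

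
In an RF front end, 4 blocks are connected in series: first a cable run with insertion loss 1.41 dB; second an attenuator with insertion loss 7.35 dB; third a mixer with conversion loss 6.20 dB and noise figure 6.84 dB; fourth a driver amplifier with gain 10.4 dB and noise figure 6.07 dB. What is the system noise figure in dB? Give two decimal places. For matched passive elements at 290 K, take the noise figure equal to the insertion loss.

Convert to linear (a loss of L dB is a gain of −L dB): F_i = 10^(NF_i/10), G_i = 10^(G_i,dB/10)
  Stage 1: F_1 = 10^(1.41/10) = 1.384, G_1 = 10^(−1.41/10) = 0.7228
  Stage 2: F_2 = 10^(7.35/10) = 5.433, G_2 = 10^(−7.35/10) = 0.1841
  Stage 3: F_3 = 10^(6.84/10) = 4.831, G_3 = 10^(−6.20/10) = 0.2399
  Stage 4: F_4 = 10^(6.07/10) = 4.046, G_4 = 10^(10.4/10) = 10.96
Friis cascade:
  F = 1.384 + (5.433 − 1)/0.7228 + (4.831 − 1)/0.1330 + (4.046 − 1)/0.03192 = 131.7
NF = 10 log₁₀(131.7) = 21.20 dB

21.20 dB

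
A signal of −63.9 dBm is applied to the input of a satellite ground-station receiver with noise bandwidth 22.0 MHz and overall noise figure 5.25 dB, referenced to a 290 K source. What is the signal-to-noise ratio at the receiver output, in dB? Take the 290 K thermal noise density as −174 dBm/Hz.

31.4 dB

Noise floor: N = −174 + 10 log₁₀(B) + NF
10 log₁₀(2.20×10⁷) = 73.42 dB
N = −174 + 73.42 + 5.25 = −95.33 dBm
SNR = P_sig − N = −63.9 − (−95.33) = 31.43 dB → 31.4 dB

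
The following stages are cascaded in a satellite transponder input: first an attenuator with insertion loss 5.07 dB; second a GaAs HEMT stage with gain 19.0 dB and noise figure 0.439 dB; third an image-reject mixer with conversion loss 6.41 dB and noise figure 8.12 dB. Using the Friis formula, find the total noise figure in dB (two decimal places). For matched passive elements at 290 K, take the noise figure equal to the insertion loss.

Convert to linear (a loss of L dB is a gain of −L dB): F_i = 10^(NF_i/10), G_i = 10^(G_i,dB/10)
  Stage 1: F_1 = 10^(5.07/10) = 3.214, G_1 = 10^(−5.07/10) = 0.3112
  Stage 2: F_2 = 10^(0.439/10) = 1.106, G_2 = 10^(19.0/10) = 79.43
  Stage 3: F_3 = 10^(8.12/10) = 6.486, G_3 = 10^(−6.41/10) = 0.2286
Friis cascade:
  F = 3.214 + (1.106 − 1)/0.3112 + (6.486 − 1)/24.72 = 3.777
NF = 10 log₁₀(3.777) = 5.77 dB

5.77 dB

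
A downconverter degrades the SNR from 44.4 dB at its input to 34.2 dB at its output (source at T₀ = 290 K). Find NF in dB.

10.2 dB

NF (dB) = SNR_in(dB) − SNR_out(dB) when the source is at T₀
NF = 44.4 − 34.2 = 10.2 dB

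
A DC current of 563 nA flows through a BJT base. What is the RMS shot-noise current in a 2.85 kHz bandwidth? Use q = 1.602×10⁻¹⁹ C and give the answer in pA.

22.7 pA

I_n = √(2qI·B)
2qI·B = 2 × 1.602×10⁻¹⁹ × 5.63×10⁻⁷ × 2.85×10³ = 5.14×10⁻²² A²
I_n = √(5.14×10⁻²²) = 2.27×10⁻¹¹ A = 22.7 pA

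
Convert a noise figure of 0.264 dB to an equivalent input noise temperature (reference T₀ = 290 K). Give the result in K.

F = 10^(0.264/10) = 1.06267
T_e = (F − 1)·T₀ = (1.06267 − 1) × 290 = 18.2 K

18.2 K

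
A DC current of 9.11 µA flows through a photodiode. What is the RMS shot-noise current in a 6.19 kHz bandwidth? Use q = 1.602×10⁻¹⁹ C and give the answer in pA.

I_n = √(2qI·B)
2qI·B = 2 × 1.602×10⁻¹⁹ × 9.11×10⁻⁶ × 6.19×10³ = 1.81×10⁻²⁰ A²
I_n = √(1.81×10⁻²⁰) = 1.34×10⁻¹⁰ A = 134 pA

134 pA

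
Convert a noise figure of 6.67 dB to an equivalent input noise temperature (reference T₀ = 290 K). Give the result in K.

1057 K

F = 10^(6.67/10) = 4.64515
T_e = (F − 1)·T₀ = (4.64515 − 1) × 290 = 1057 K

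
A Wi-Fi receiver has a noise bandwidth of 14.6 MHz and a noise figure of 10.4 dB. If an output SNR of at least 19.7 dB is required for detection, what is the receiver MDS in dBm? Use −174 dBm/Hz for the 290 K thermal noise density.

Sensitivity = −174 + 10 log₁₀(B) + NF + SNR_min
= −174 + 71.64 + 10.4 + 19.7
= −72.26 dBm → −72.3 dBm

−72.3 dBm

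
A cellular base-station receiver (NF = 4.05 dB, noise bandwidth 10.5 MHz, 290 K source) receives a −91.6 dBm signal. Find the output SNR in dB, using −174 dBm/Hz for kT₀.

8.1 dB

Noise floor: N = −174 + 10 log₁₀(B) + NF
10 log₁₀(1.05×10⁷) = 70.21 dB
N = −174 + 70.21 + 4.05 = −99.74 dBm
SNR = P_sig − N = −91.6 − (−99.74) = 8.14 dB → 8.1 dB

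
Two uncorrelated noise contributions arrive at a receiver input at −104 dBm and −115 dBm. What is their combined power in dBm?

−103.7 dBm

Convert to linear, add, convert back:
P₁ = 3.98×10⁻¹⁴ W, P₂ = 3.16×10⁻¹⁵ W
P_tot = 4.30×10⁻¹⁴ W → 10 log₁₀(P_tot / 10⁻³) = −103.7 dBm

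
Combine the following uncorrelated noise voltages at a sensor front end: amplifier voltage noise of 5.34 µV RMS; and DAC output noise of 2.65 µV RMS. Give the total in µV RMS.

5.96 µV

Uncorrelated sources add in power (mean-square): V_tot = √(ΣV_i²)
V_tot = √[(5.34×10⁻⁶)² + (2.65×10⁻⁶)²] = 5.96×10⁻⁶ V = 5.96 µV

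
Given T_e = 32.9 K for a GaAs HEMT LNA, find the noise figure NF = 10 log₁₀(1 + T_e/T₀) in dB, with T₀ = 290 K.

0.467 dB

F = 1 + T_e/T₀ = 1 + 32.9/290 = 1.11345
NF = 10 log₁₀(1.11345) = 0.467 dB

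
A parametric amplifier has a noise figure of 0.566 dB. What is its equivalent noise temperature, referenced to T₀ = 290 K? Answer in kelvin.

40.4 K

F = 10^(0.566/10) = 1.1392
T_e = (F − 1)·T₀ = (1.1392 − 1) × 290 = 40.4 K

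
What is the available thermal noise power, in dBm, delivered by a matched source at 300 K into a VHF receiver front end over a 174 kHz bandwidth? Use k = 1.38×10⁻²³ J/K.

−121.4 dBm

P_n = kTB = 1.38×10⁻²³ × 300 × 1.74×10⁵ = 7.20×10⁻¹⁶ W
In dBm: 10 log₁₀(7.20×10⁻¹⁶ / 10⁻³) = −121.4 dBm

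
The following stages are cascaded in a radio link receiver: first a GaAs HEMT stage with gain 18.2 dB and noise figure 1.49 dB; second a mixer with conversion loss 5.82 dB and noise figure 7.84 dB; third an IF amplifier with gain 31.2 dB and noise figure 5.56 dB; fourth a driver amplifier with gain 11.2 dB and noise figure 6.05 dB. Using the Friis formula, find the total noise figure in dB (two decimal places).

Convert to linear (a loss of L dB is a gain of −L dB): F_i = 10^(NF_i/10), G_i = 10^(G_i,dB/10)
  Stage 1: F_1 = 10^(1.49/10) = 1.409, G_1 = 10^(18.2/10) = 66.07
  Stage 2: F_2 = 10^(7.84/10) = 6.081, G_2 = 10^(−5.82/10) = 0.2618
  Stage 3: F_3 = 10^(5.56/10) = 3.597, G_3 = 10^(31.2/10) = 1318
  Stage 4: F_4 = 10^(6.05/10) = 4.027, G_4 = 10^(11.2/10) = 13.18
Friis cascade:
  F = 1.409 + (6.081 − 1)/66.07 + (3.597 − 1)/17.30 + (4.027 − 1)/2.280×10⁴ = 1.636
NF = 10 log₁₀(1.636) = 2.14 dB

2.14 dB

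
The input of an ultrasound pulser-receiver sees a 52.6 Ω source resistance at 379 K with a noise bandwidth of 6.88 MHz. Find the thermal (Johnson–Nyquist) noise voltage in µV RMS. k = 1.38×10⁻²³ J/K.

V_n = √(4kTRB)
4kTRB = 4 × 1.38×10⁻²³ × 379 × 5.26×10¹ × 6.88×10⁶ = 7.57×10⁻¹² V²
V_n = √(7.57×10⁻¹²) = 2.75×10⁻⁶ V = 2.75 µV

2.75 µV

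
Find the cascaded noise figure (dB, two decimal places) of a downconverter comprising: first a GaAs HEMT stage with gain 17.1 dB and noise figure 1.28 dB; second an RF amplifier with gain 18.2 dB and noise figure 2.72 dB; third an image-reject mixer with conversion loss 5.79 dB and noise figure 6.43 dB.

Convert to linear (a loss of L dB is a gain of −L dB): F_i = 10^(NF_i/10), G_i = 10^(G_i,dB/10)
  Stage 1: F_1 = 10^(1.28/10) = 1.343, G_1 = 10^(17.1/10) = 51.29
  Stage 2: F_2 = 10^(2.72/10) = 1.871, G_2 = 10^(18.2/10) = 66.07
  Stage 3: F_3 = 10^(6.43/10) = 4.395, G_3 = 10^(−5.79/10) = 0.2636
Friis cascade:
  F = 1.343 + (1.871 − 1)/51.29 + (4.395 − 1)/3388 = 1.361
NF = 10 log₁₀(1.361) = 1.34 dB

1.34 dB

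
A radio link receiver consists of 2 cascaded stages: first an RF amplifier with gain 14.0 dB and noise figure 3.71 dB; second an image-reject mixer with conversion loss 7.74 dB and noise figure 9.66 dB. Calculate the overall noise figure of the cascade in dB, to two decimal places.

Convert to linear (a loss of L dB is a gain of −L dB): F_i = 10^(NF_i/10), G_i = 10^(G_i,dB/10)
  Stage 1: F_1 = 10^(3.71/10) = 2.350, G_1 = 10^(14.0/10) = 25.12
  Stage 2: F_2 = 10^(9.66/10) = 9.247, G_2 = 10^(−7.74/10) = 0.1683
Friis cascade:
  F = 2.350 + (9.247 − 1)/25.12 = 2.678
NF = 10 log₁₀(2.678) = 4.28 dB

4.28 dB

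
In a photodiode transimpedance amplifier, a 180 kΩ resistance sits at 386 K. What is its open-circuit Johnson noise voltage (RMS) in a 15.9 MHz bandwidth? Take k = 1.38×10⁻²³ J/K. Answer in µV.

247 µV

V_n = √(4kTRB)
4kTRB = 4 × 1.38×10⁻²³ × 386 × 1.80×10⁵ × 1.59×10⁷ = 6.10×10⁻⁸ V²
V_n = √(6.10×10⁻⁸) = 2.47×10⁻⁴ V = 247 µV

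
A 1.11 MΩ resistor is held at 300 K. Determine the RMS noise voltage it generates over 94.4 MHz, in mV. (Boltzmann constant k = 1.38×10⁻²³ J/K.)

V_n = √(4kTRB)
4kTRB = 4 × 1.38×10⁻²³ × 300 × 1.11×10⁶ × 9.44×10⁷ = 1.74×10⁻⁶ V²
V_n = √(1.74×10⁻⁶) = 1.32×10⁻³ V = 1.32 mV

1.32 mV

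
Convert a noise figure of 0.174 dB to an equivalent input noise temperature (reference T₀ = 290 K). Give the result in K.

F = 10^(0.174/10) = 1.04088
T_e = (F − 1)·T₀ = (1.04088 − 1) × 290 = 11.9 K

11.9 K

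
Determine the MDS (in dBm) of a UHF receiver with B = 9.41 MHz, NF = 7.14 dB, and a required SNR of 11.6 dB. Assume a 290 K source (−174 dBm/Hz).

−85.5 dBm

Sensitivity = −174 + 10 log₁₀(B) + NF + SNR_min
= −174 + 69.74 + 7.14 + 11.6
= −85.52 dBm → −85.5 dBm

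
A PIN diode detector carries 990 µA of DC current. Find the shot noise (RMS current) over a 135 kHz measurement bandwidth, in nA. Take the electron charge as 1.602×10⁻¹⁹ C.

6.54 nA

I_n = √(2qI·B)
2qI·B = 2 × 1.602×10⁻¹⁹ × 9.90×10⁻⁴ × 1.35×10⁵ = 4.28×10⁻¹⁷ A²
I_n = √(4.28×10⁻¹⁷) = 6.54×10⁻⁹ A = 6.54 nA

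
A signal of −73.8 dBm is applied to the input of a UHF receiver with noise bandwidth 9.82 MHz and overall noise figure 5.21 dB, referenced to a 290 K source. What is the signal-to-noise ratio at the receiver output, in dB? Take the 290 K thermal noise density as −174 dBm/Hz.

25.1 dB

Noise floor: N = −174 + 10 log₁₀(B) + NF
10 log₁₀(9.82×10⁶) = 69.92 dB
N = −174 + 69.92 + 5.21 = −98.87 dBm
SNR = P_sig − N = −73.8 − (−98.87) = 25.07 dB → 25.1 dB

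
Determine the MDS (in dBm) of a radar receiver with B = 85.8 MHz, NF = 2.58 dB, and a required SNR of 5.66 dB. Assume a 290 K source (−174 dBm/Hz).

Sensitivity = −174 + 10 log₁₀(B) + NF + SNR_min
= −174 + 79.33 + 2.58 + 5.66
= −86.43 dBm → −86.4 dBm

−86.4 dBm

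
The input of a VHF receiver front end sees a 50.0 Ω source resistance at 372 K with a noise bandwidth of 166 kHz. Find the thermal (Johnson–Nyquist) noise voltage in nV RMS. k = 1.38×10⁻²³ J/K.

413 nV

V_n = √(4kTRB)
4kTRB = 4 × 1.38×10⁻²³ × 372 × 5.00×10¹ × 1.66×10⁵ = 1.70×10⁻¹³ V²
V_n = √(1.70×10⁻¹³) = 4.13×10⁻⁷ V = 413 nV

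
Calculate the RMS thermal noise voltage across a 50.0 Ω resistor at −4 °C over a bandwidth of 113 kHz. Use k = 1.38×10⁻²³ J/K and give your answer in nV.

T = −4 °C + 273.15 = 269.15 K
V_n = √(4kTRB)
4kTRB = 4 × 1.38×10⁻²³ × 269.15 × 5.00×10¹ × 1.13×10⁵ = 8.39×10⁻¹⁴ V²
V_n = √(8.39×10⁻¹⁴) = 2.90×10⁻⁷ V = 290 nV

290 nV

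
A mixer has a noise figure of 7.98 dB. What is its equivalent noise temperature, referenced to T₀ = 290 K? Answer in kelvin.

1531 K

F = 10^(7.98/10) = 6.28058
T_e = (F − 1)·T₀ = (6.28058 − 1) × 290 = 1531 K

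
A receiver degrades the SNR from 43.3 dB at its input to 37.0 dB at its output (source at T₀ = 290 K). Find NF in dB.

NF (dB) = SNR_in(dB) − SNR_out(dB) when the source is at T₀
NF = 43.3 − 37.0 = 6.3 dB

6.3 dB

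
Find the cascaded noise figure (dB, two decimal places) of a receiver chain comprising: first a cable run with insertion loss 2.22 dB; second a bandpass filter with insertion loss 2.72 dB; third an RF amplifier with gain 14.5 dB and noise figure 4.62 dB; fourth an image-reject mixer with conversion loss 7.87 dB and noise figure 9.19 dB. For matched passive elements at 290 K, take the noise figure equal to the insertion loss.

9.93 dB

Convert to linear (a loss of L dB is a gain of −L dB): F_i = 10^(NF_i/10), G_i = 10^(G_i,dB/10)
  Stage 1: F_1 = 10^(2.22/10) = 1.667, G_1 = 10^(−2.22/10) = 0.5998
  Stage 2: F_2 = 10^(2.72/10) = 1.871, G_2 = 10^(−2.72/10) = 0.5346
  Stage 3: F_3 = 10^(4.62/10) = 2.897, G_3 = 10^(14.5/10) = 28.18
  Stage 4: F_4 = 10^(9.19/10) = 8.299, G_4 = 10^(−7.87/10) = 0.1633
Friis cascade:
  F = 1.667 + (1.871 − 1)/0.5998 + (2.897 − 1)/0.3206 + (8.299 − 1)/9.036 = 9.844
NF = 10 log₁₀(9.844) = 9.93 dB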